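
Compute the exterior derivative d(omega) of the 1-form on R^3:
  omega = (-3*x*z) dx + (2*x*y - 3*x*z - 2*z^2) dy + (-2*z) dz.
d(omega) = (2*y - 3*z) dx ∧ dy + (3*x) dx ∧ dz + (3*x + 4*z) dy ∧ dz

For a 1-form omega = sum_i f_i dx_i, the exterior derivative is
  d(omega) = sum_{i < j} (∂f_j/∂x_i - ∂f_i/∂x_j) dx_i ∧ dx_j.
  coefficient of dx ∧ dy: ∂f_2/∂x - ∂f_1/∂y = ∂(2*x*y - 3*x*z - 2*z^2)/∂x - ∂(-3*x*z)/∂y = 2*y - 3*z
  coefficient of dx ∧ dz: ∂f_3/∂x - ∂f_1/∂z = ∂(-2*z)/∂x - ∂(-3*x*z)/∂z = 3*x
  coefficient of dy ∧ dz: ∂f_3/∂y - ∂f_2/∂z = ∂(-2*z)/∂y - ∂(2*x*y - 3*x*z - 2*z^2)/∂z = 3*x + 4*z
Assembling: d(omega) = (2*y - 3*z) dx ∧ dy + (3*x) dx ∧ dz + (3*x + 4*z) dy ∧ dz.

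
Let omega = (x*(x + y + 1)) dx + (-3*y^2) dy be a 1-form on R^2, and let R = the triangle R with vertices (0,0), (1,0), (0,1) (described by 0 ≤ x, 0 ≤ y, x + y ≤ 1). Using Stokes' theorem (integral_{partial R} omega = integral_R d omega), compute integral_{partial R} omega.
integral_(partial R) omega = -1/6

Stokes: integral_partial_R omega = integral_R d omega with d omega = (∂Q/∂x - ∂P/∂y) dx ∧ dy.
  ∂Q/∂x = 0
  ∂P/∂y = x
  integrand = ∂Q/∂x - ∂P/∂y = -x.
Integrating over R: integral_0^1 integral_0^{1-x} (-x) dy dx = -1/6.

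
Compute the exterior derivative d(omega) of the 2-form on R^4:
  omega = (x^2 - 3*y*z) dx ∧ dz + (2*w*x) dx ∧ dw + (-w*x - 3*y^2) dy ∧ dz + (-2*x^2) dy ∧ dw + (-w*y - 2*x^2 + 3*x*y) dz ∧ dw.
d(omega) = (-w + 3*z) dx ∧ dy ∧ dz + (-w + 2*x) dy ∧ dz ∧ dw + (-4*x) dx ∧ dy ∧ dw + (-4*x + 3*y) dx ∧ dz ∧ dw

For a 2-form omega = sum_{i<j} g_{ij} dx_i ∧ dx_j, the exterior derivative is
  d(omega) = sum_{i<j} d(g_{ij}) ∧ dx_i ∧ dx_j = sum_{i<j, k} (∂g_{ij}/∂x_k) dx_k ∧ dx_i ∧ dx_j.
Expand each term, using dx_k ∧ dx_i ∧ dx_j = sgn(permutation) dx_{(a)} ∧ dx_{(b)} ∧ dx_{(c)} with (a < b < c) sorted:
  d(x^2 - 3*y*z) includes (∂/∂y)(x^2 - 3*y*z) dy = (-3*z) dy, which multiplied by dx ∧ dz gives (3*z) dx ∧ dy ∧ dz
  d(-w*x - 3*y^2) includes (∂/∂x)(-w*x - 3*y^2) dx = (-w) dx, which multiplied by dy ∧ dz gives (-w) dx ∧ dy ∧ dz
  d(-w*x - 3*y^2) includes (∂/∂w)(-w*x - 3*y^2) dw = (-x) dw, which multiplied by dy ∧ dz gives (-x) dy ∧ dz ∧ dw
  d(-2*x^2) includes (∂/∂x)(-2*x^2) dx = (-4*x) dx, which multiplied by dy ∧ dw gives (-4*x) dx ∧ dy ∧ dw
  d(-w*y - 2*x^2 + 3*x*y) includes (∂/∂x)(-w*y - 2*x^2 + 3*x*y) dx = (-4*x + 3*y) dx, which multiplied by dz ∧ dw gives (-4*x + 3*y) dx ∧ dz ∧ dw
  d(-w*y - 2*x^2 + 3*x*y) includes (∂/∂y)(-w*y - 2*x^2 + 3*x*y) dy = (-w + 3*x) dy, which multiplied by dz ∧ dw gives (-w + 3*x) dy ∧ dz ∧ dw
Collecting like 3-forms: d(omega) = (-w + 3*z) dx ∧ dy ∧ dz + (-w + 2*x) dy ∧ dz ∧ dw + (-4*x) dx ∧ dy ∧ dw + (-4*x + 3*y) dx ∧ dz ∧ dw.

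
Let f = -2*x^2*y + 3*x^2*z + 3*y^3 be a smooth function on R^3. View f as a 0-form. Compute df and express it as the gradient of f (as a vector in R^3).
df = (2*x*(-2*y + 3*z)) dx + (-2*x^2 + 9*y^2) dy + (3*x^2) dz; grad f = (2*x*(-2*y + 3*z), -2*x^2 + 9*y^2, 3*x^2)

For a 0-form f, d f = (∂f/∂x) dx + (∂f/∂y) dy + (∂f/∂z) dz. The components of the vector representation are exactly the entries of grad f in Cartesian coordinates:
  ∂f/∂x = 2*x*(-2*y + 3*z)
  ∂f/∂y = -2*x^2 + 9*y^2
  ∂f/∂z = 3*x^2.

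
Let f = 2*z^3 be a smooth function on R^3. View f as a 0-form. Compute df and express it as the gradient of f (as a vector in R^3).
df = (0) dx + (0) dy + (6*z^2) dz; grad f = (0, 0, 6*z^2)

For a 0-form f, d f = (∂f/∂x) dx + (∂f/∂y) dy + (∂f/∂z) dz. The components of the vector representation are exactly the entries of grad f in Cartesian coordinates:
  ∂f/∂x = 0
  ∂f/∂y = 0
  ∂f/∂z = 6*z^2.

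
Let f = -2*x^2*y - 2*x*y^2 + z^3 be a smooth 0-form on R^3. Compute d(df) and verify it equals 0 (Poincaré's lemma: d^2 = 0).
d(df) = 0

Step 1: df = sum_i (∂f/∂x_i) dx_i = (2*y*(-2*x - y)) dx + (2*x*(-x - 2*y)) dy + (3*z^2) dz.
Step 2: Apply d again. Using the 1-form formula, the coefficient of dx ∧ dy in d(df) is ∂^2 f/∂x ∂y - ∂^2 f/∂y ∂x = (-4*x - 4*y) - (-4*x - 4*y) = 0 (equality of mixed partials for smooth f).
Similarly for dx ∧ dz and dy ∧ dz — all coefficients vanish. So d(df) = 0.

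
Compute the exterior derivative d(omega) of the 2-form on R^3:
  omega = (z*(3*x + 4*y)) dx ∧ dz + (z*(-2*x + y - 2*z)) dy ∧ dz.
d(omega) = (-6*z) dx ∧ dy ∧ dz

For a 2-form omega = sum_{i<j} g_{ij} dx_i ∧ dx_j, the exterior derivative is
  d(omega) = sum_{i<j} d(g_{ij}) ∧ dx_i ∧ dx_j = sum_{i<j, k} (∂g_{ij}/∂x_k) dx_k ∧ dx_i ∧ dx_j.
Expand each term, using dx_k ∧ dx_i ∧ dx_j = sgn(permutation) dx_{(a)} ∧ dx_{(b)} ∧ dx_{(c)} with (a < b < c) sorted:
  d(z*(3*x + 4*y)) includes (∂/∂y)(z*(3*x + 4*y)) dy = (4*z) dy, which multiplied by dx ∧ dz gives (-4*z) dx ∧ dy ∧ dz
  d(z*(-2*x + y - 2*z)) includes (∂/∂x)(z*(-2*x + y - 2*z)) dx = (-2*z) dx, which multiplied by dy ∧ dz gives (-2*z) dx ∧ dy ∧ dz
Collecting like 3-forms: d(omega) = (-6*z) dx ∧ dy ∧ dz.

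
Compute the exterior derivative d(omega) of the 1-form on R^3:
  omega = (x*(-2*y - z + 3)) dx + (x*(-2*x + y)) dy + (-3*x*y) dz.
d(omega) = (-2*x + y) dx ∧ dy + (x - 3*y) dx ∧ dz + (-3*x) dy ∧ dz

For a 1-form omega = sum_i f_i dx_i, the exterior derivative is
  d(omega) = sum_{i < j} (∂f_j/∂x_i - ∂f_i/∂x_j) dx_i ∧ dx_j.
  coefficient of dx ∧ dy: ∂f_2/∂x - ∂f_1/∂y = ∂(x*(-2*x + y))/∂x - ∂(x*(-2*y - z + 3))/∂y = -2*x + y
  coefficient of dx ∧ dz: ∂f_3/∂x - ∂f_1/∂z = ∂(-3*x*y)/∂x - ∂(x*(-2*y - z + 3))/∂z = x - 3*y
  coefficient of dy ∧ dz: ∂f_3/∂y - ∂f_2/∂z = ∂(-3*x*y)/∂y - ∂(x*(-2*x + y))/∂z = -3*x
Assembling: d(omega) = (-2*x + y) dx ∧ dy + (x - 3*y) dx ∧ dz + (-3*x) dy ∧ dz.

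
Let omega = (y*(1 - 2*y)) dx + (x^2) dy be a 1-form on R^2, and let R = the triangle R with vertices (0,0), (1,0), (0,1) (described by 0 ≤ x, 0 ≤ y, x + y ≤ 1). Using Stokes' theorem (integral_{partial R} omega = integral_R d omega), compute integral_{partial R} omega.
integral_(partial R) omega = 1/2

Stokes: integral_partial_R omega = integral_R d omega with d omega = (∂Q/∂x - ∂P/∂y) dx ∧ dy.
  ∂Q/∂x = 2*x
  ∂P/∂y = 1 - 4*y
  integrand = ∂Q/∂x - ∂P/∂y = 2*x + 4*y - 1.
Integrating over R: integral_0^1 integral_0^{1-x} (2*x + 4*y - 1) dy dx = 1/2.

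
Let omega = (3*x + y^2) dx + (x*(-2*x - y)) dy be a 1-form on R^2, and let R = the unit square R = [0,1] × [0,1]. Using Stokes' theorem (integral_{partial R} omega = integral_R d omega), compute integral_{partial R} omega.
integral_(partial R) omega = -7/2

Stokes: integral_partial_R omega = integral_R d omega with d omega = (∂Q/∂x - ∂P/∂y) dx ∧ dy.
  ∂Q/∂x = -4*x - y
  ∂P/∂y = 2*y
  integrand = ∂Q/∂x - ∂P/∂y = -4*x - 3*y.
Integrating over R: integral_0^1 integral_0^1 (-4*x - 3*y) dx dy = -7/2.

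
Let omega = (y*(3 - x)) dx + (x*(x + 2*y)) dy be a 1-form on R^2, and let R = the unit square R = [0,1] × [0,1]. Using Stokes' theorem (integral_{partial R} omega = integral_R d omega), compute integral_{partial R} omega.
integral_(partial R) omega = -1/2

Stokes: integral_partial_R omega = integral_R d omega with d omega = (∂Q/∂x - ∂P/∂y) dx ∧ dy.
  ∂Q/∂x = 2*x + 2*y
  ∂P/∂y = 3 - x
  integrand = ∂Q/∂x - ∂P/∂y = 3*x + 2*y - 3.
Integrating over R: integral_0^1 integral_0^1 (3*x + 2*y - 3) dx dy = -1/2.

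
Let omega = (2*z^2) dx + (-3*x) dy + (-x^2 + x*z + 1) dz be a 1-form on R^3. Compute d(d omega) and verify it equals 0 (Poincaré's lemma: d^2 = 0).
d(d omega) = 0

Step 1: d omega = sum_{i<j} (∂f_j/∂x_i - ∂f_i/∂x_j) dx_i ∧ dx_j:
  coeff of dx ∧ dy: -3
  coeff of dx ∧ dz: -2*x - 3*z
  coeff of dy ∧ dz: 0
Step 2: Apply d again to each 2-form coefficient. The only possible 3-form in R^3 is dx ∧ dy ∧ dz, with coefficient
  ∂(coeff of dy∧dz)/∂x - ∂(coeff of dx∧dz)/∂y + ∂(coeff of dx∧dy)/∂z
  = ∂/∂x (0) - ∂/∂y (-2*x - 3*z) + ∂/∂z (-3).
Each of these terms simplifies to sums of mixed partials that cancel in pairs. The result is 0 (by equality of mixed partials for smooth functions — Schwarz / Clairaut).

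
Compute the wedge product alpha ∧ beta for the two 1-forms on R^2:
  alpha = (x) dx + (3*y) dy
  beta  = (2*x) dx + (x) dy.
alpha ∧ beta = (x*(x - 6*y)) dx ∧ dy

Distribute the wedge, using dx_i ∧ dx_j = -dx_j ∧ dx_i and dx_i ∧ dx_i = 0. For each pair (i, j) with i < j, the coefficient of dx_i ∧ dx_j in alpha ∧ beta is (alpha_i * beta_j - alpha_j * beta_i). Collecting: alpha ∧ beta = (x*(x - 6*y)) dx ∧ dy.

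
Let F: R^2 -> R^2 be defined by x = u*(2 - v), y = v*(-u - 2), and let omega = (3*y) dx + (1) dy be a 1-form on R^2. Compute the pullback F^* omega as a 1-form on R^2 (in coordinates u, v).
F^* omega = (v*(3*u*v - 6*u + 6*v - 13)) du + (3*u^2*v + 6*u*v - u - 2) dv

Using F^*(f dg) = (f ∘ F) d(g ∘ F), substitute each coordinate x_i by F_i(u, v) in f_i, and replace dx_i by d F_i = (∂F_i/∂u) du + (∂F_i/∂v) dv.
  For the x component: f_1(F) = 3*v*(-u - 2); d F_1 = (2 - v) du + (-u) dv
  For the y component: f_2(F) = 1; d F_2 = (-v) du + (-u - 2) dv
Combining and collecting du, dv coefficients:
  coeff of du: v*(3*u*v - 6*u + 6*v - 13)
  coeff of dv: 3*u^2*v + 6*u*v - u - 2
F^* omega = (v*(3*u*v - 6*u + 6*v - 13)) du + (3*u^2*v + 6*u*v - u - 2) dv.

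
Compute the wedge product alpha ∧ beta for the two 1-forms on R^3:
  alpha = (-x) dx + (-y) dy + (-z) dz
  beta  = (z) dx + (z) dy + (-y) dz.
alpha ∧ beta = (z*(-x + y)) dx ∧ dy + (x*y + z^2) dx ∧ dz + (y^2 + z^2) dy ∧ dz

Distribute the wedge, using dx_i ∧ dx_j = -dx_j ∧ dx_i and dx_i ∧ dx_i = 0. For each pair (i, j) with i < j, the coefficient of dx_i ∧ dx_j in alpha ∧ beta is (alpha_i * beta_j - alpha_j * beta_i). Collecting: alpha ∧ beta = (z*(-x + y)) dx ∧ dy + (x*y + z^2) dx ∧ dz + (y^2 + z^2) dy ∧ dz.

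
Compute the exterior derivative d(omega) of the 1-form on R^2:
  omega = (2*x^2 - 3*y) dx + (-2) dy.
d(omega) = (3) dx ∧ dy

For a 1-form omega = sum_i f_i dx_i, the exterior derivative is
  d(omega) = sum_{i < j} (∂f_j/∂x_i - ∂f_i/∂x_j) dx_i ∧ dx_j.
  coefficient of dx ∧ dy: ∂f_2/∂x - ∂f_1/∂y = ∂(-2)/∂x - ∂(2*x^2 - 3*y)/∂y = 3
Assembling: d(omega) = (3) dx ∧ dy.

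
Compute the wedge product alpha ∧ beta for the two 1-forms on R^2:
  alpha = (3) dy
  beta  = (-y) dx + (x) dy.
alpha ∧ beta = (3*y) dx ∧ dy

Distribute the wedge, using dx_i ∧ dx_j = -dx_j ∧ dx_i and dx_i ∧ dx_i = 0. For each pair (i, j) with i < j, the coefficient of dx_i ∧ dx_j in alpha ∧ beta is (alpha_i * beta_j - alpha_j * beta_i). Collecting: alpha ∧ beta = (3*y) dx ∧ dy.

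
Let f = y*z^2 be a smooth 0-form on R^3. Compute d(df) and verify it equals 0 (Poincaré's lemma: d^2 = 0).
d(df) = 0

Step 1: df = sum_i (∂f/∂x_i) dx_i = (0) dx + (z^2) dy + (2*y*z) dz.
Step 2: Apply d again. Using the 1-form formula, the coefficient of dx ∧ dy in d(df) is ∂^2 f/∂x ∂y - ∂^2 f/∂y ∂x = (0) - (0) = 0 (equality of mixed partials for smooth f).
Similarly for dx ∧ dz and dy ∧ dz — all coefficients vanish. So d(df) = 0.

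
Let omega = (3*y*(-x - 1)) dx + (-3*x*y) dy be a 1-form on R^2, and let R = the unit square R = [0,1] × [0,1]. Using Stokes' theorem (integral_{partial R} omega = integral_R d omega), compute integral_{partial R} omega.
integral_(partial R) omega = 3

Stokes: integral_partial_R omega = integral_R d omega with d omega = (∂Q/∂x - ∂P/∂y) dx ∧ dy.
  ∂Q/∂x = -3*y
  ∂P/∂y = -3*x - 3
  integrand = ∂Q/∂x - ∂P/∂y = 3*x - 3*y + 3.
Integrating over R: integral_0^1 integral_0^1 (3*x - 3*y + 3) dx dy = 3.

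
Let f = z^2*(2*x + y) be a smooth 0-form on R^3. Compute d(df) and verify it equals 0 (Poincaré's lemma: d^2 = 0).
d(df) = 0

Step 1: df = sum_i (∂f/∂x_i) dx_i = (2*z^2) dx + (z^2) dy + (2*z*(2*x + y)) dz.
Step 2: Apply d again. Using the 1-form formula, the coefficient of dx ∧ dy in d(df) is ∂^2 f/∂x ∂y - ∂^2 f/∂y ∂x = (0) - (0) = 0 (equality of mixed partials for smooth f).
Similarly for dx ∧ dz and dy ∧ dz — all coefficients vanish. So d(df) = 0.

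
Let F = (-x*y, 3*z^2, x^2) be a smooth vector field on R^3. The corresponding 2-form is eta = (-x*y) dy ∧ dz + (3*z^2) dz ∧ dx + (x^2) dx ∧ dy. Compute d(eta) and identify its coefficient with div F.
d(eta) = (-y) dx ∧ dy ∧ dz; div F = -y

For a 2-form in R^3 of the form above, applying d gives a 3-form with coefficient ∂P/∂x + ∂Q/∂y + ∂R/∂z:
  ∂P/∂x = -y
  ∂Q/∂y = 0
  ∂R/∂z = 0
Sum = -y, which is exactly div F.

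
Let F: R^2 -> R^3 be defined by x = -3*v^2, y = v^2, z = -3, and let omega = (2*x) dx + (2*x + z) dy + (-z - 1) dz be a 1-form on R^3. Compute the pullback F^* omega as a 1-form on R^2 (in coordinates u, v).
F^* omega = (24*v^3 - 6*v) dv

Using F^*(f dg) = (f ∘ F) d(g ∘ F), substitute each coordinate x_i by F_i(u, v) in f_i, and replace dx_i by d F_i = (∂F_i/∂u) du + (∂F_i/∂v) dv.
  For the x component: f_1(F) = -6*v^2; d F_1 = (0) du + (-6*v) dv
  For the y component: f_2(F) = -6*v^2 - 3; d F_2 = (0) du + (2*v) dv
  For the z component: f_3(F) = 2; d F_3 = (0) du + (0) dv
Combining and collecting du, dv coefficients:
  coeff of du: 0
  coeff of dv: 24*v^3 - 6*v
F^* omega = (24*v^3 - 6*v) dv.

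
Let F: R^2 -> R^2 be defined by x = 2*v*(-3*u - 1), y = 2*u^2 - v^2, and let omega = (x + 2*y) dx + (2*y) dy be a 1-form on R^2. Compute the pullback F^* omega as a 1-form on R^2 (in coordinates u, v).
F^* omega = (16*u^3 - 24*u^2*v + 28*u*v^2 + 12*v^3 + 12*v^2) du + (-24*u^3 + 28*u^2*v - 8*u^2 + 12*u*v^2 + 24*u*v + 4*v^3 + 4*v^2 + 4*v) dv

Using F^*(f dg) = (f ∘ F) d(g ∘ F), substitute each coordinate x_i by F_i(u, v) in f_i, and replace dx_i by d F_i = (∂F_i/∂u) du + (∂F_i/∂v) dv.
  For the x component: f_1(F) = 4*u^2 - 6*u*v - 2*v^2 - 2*v; d F_1 = (-6*v) du + (-6*u - 2) dv
  For the y component: f_2(F) = 4*u^2 - 2*v^2; d F_2 = (4*u) du + (-2*v) dv
Combining and collecting du, dv coefficients:
  coeff of du: 16*u^3 - 24*u^2*v + 28*u*v^2 + 12*v^3 + 12*v^2
  coeff of dv: -24*u^3 + 28*u^2*v - 8*u^2 + 12*u*v^2 + 24*u*v + 4*v^3 + 4*v^2 + 4*v
F^* omega = (16*u^3 - 24*u^2*v + 28*u*v^2 + 12*v^3 + 12*v^2) du + (-24*u^3 + 28*u^2*v - 8*u^2 + 12*u*v^2 + 24*u*v + 4*v^3 + 4*v^2 + 4*v) dv.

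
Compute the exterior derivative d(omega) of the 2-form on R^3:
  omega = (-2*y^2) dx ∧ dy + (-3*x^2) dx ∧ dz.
d(omega) = 0

For a 2-form omega = sum_{i<j} g_{ij} dx_i ∧ dx_j, the exterior derivative is
  d(omega) = sum_{i<j} d(g_{ij}) ∧ dx_i ∧ dx_j = sum_{i<j, k} (∂g_{ij}/∂x_k) dx_k ∧ dx_i ∧ dx_j.
Expand each term, using dx_k ∧ dx_i ∧ dx_j = sgn(permutation) dx_{(a)} ∧ dx_{(b)} ∧ dx_{(c)} with (a < b < c) sorted:

Collecting like 3-forms: d(omega) = 0.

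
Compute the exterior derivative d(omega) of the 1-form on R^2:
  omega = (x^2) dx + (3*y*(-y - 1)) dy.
d(omega) = 0

For a 1-form omega = sum_i f_i dx_i, the exterior derivative is
  d(omega) = sum_{i < j} (∂f_j/∂x_i - ∂f_i/∂x_j) dx_i ∧ dx_j.

Assembling: d(omega) = 0.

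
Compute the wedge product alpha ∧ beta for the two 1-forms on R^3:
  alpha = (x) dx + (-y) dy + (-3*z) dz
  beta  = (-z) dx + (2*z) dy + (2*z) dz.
alpha ∧ beta = (z*(2*x - y)) dx ∧ dy + (z*(2*x - 3*z)) dx ∧ dz + (2*z*(-y + 3*z)) dy ∧ dz

Distribute the wedge, using dx_i ∧ dx_j = -dx_j ∧ dx_i and dx_i ∧ dx_i = 0. For each pair (i, j) with i < j, the coefficient of dx_i ∧ dx_j in alpha ∧ beta is (alpha_i * beta_j - alpha_j * beta_i). Collecting: alpha ∧ beta = (z*(2*x - y)) dx ∧ dy + (z*(2*x - 3*z)) dx ∧ dz + (2*z*(-y + 3*z)) dy ∧ dz.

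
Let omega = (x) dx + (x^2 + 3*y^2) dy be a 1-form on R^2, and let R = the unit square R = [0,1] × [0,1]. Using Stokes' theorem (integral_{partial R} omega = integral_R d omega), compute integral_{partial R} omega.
integral_(partial R) omega = 1

Stokes: integral_partial_R omega = integral_R d omega with d omega = (∂Q/∂x - ∂P/∂y) dx ∧ dy.
  ∂Q/∂x = 2*x
  ∂P/∂y = 0
  integrand = ∂Q/∂x - ∂P/∂y = 2*x.
Integrating over R: integral_0^1 integral_0^1 (2*x) dx dy = 1.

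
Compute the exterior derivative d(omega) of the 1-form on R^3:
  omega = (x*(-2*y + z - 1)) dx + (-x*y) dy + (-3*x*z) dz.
d(omega) = (2*x - y) dx ∧ dy + (-x - 3*z) dx ∧ dz

For a 1-form omega = sum_i f_i dx_i, the exterior derivative is
  d(omega) = sum_{i < j} (∂f_j/∂x_i - ∂f_i/∂x_j) dx_i ∧ dx_j.
  coefficient of dx ∧ dy: ∂f_2/∂x - ∂f_1/∂y = ∂(-x*y)/∂x - ∂(x*(-2*y + z - 1))/∂y = 2*x - y
  coefficient of dx ∧ dz: ∂f_3/∂x - ∂f_1/∂z = ∂(-3*x*z)/∂x - ∂(x*(-2*y + z - 1))/∂z = -x - 3*z
Assembling: d(omega) = (2*x - y) dx ∧ dy + (-x - 3*z) dx ∧ dz.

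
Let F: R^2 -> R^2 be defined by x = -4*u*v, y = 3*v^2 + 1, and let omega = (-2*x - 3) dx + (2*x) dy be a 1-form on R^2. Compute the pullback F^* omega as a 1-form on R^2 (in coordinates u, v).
F^* omega = (4*v*(-8*u*v + 3)) du + (4*u*(-8*u*v - 12*v^2 + 3)) dv

Using F^*(f dg) = (f ∘ F) d(g ∘ F), substitute each coordinate x_i by F_i(u, v) in f_i, and replace dx_i by d F_i = (∂F_i/∂u) du + (∂F_i/∂v) dv.
  For the x component: f_1(F) = 8*u*v - 3; d F_1 = (-4*v) du + (-4*u) dv
  For the y component: f_2(F) = -8*u*v; d F_2 = (0) du + (6*v) dv
Combining and collecting du, dv coefficients:
  coeff of du: 4*v*(-8*u*v + 3)
  coeff of dv: 4*u*(-8*u*v - 12*v^2 + 3)
F^* omega = (4*v*(-8*u*v + 3)) du + (4*u*(-8*u*v - 12*v^2 + 3)) dv.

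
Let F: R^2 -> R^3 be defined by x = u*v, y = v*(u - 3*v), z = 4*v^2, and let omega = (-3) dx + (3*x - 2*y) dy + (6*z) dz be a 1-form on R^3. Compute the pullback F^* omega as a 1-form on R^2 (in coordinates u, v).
F^* omega = (v*(u*v + 6*v^2 - 3)) du + (u^2*v - 3*u + 156*v^3) dv

Using F^*(f dg) = (f ∘ F) d(g ∘ F), substitute each coordinate x_i by F_i(u, v) in f_i, and replace dx_i by d F_i = (∂F_i/∂u) du + (∂F_i/∂v) dv.
  For the x component: f_1(F) = -3; d F_1 = (v) du + (u) dv
  For the y component: f_2(F) = v*(u + 6*v); d F_2 = (v) du + (u - 6*v) dv
  For the z component: f_3(F) = 24*v^2; d F_3 = (0) du + (8*v) dv
Combining and collecting du, dv coefficients:
  coeff of du: v*(u*v + 6*v^2 - 3)
  coeff of dv: u^2*v - 3*u + 156*v^3
F^* omega = (v*(u*v + 6*v^2 - 3)) du + (u^2*v - 3*u + 156*v^3) dv.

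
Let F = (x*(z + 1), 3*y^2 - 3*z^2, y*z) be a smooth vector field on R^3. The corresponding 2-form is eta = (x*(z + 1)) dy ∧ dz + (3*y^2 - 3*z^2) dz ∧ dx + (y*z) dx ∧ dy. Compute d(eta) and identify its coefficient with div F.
d(eta) = (7*y + z + 1) dx ∧ dy ∧ dz; div F = 7*y + z + 1

For a 2-form in R^3 of the form above, applying d gives a 3-form with coefficient ∂P/∂x + ∂Q/∂y + ∂R/∂z:
  ∂P/∂x = z + 1
  ∂Q/∂y = 6*y
  ∂R/∂z = y
Sum = 7*y + z + 1, which is exactly div F.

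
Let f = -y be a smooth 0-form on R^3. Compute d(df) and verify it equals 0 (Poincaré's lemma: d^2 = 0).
d(df) = 0

Step 1: df = sum_i (∂f/∂x_i) dx_i = (0) dx + (-1) dy + (0) dz.
Step 2: Apply d again. Using the 1-form formula, the coefficient of dx ∧ dy in d(df) is ∂^2 f/∂x ∂y - ∂^2 f/∂y ∂x = (0) - (0) = 0 (equality of mixed partials for smooth f).
Similarly for dx ∧ dz and dy ∧ dz — all coefficients vanish. So d(df) = 0.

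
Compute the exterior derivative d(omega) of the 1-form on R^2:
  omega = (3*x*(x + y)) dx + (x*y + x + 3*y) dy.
d(omega) = (-3*x + y + 1) dx ∧ dy

For a 1-form omega = sum_i f_i dx_i, the exterior derivative is
  d(omega) = sum_{i < j} (∂f_j/∂x_i - ∂f_i/∂x_j) dx_i ∧ dx_j.
  coefficient of dx ∧ dy: ∂f_2/∂x - ∂f_1/∂y = ∂(x*y + x + 3*y)/∂x - ∂(3*x*(x + y))/∂y = -3*x + y + 1
Assembling: d(omega) = (-3*x + y + 1) dx ∧ dy.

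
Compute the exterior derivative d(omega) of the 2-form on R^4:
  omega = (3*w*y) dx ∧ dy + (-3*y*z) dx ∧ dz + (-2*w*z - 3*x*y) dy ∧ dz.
d(omega) = (3*y) dx ∧ dy ∧ dw + (-3*y + 3*z) dx ∧ dy ∧ dz + (-2*z) dy ∧ dz ∧ dw

For a 2-form omega = sum_{i<j} g_{ij} dx_i ∧ dx_j, the exterior derivative is
  d(omega) = sum_{i<j} d(g_{ij}) ∧ dx_i ∧ dx_j = sum_{i<j, k} (∂g_{ij}/∂x_k) dx_k ∧ dx_i ∧ dx_j.
Expand each term, using dx_k ∧ dx_i ∧ dx_j = sgn(permutation) dx_{(a)} ∧ dx_{(b)} ∧ dx_{(c)} with (a < b < c) sorted:
  d(3*w*y) includes (∂/∂w)(3*w*y) dw = (3*y) dw, which multiplied by dx ∧ dy gives (3*y) dx ∧ dy ∧ dw
  d(-3*y*z) includes (∂/∂y)(-3*y*z) dy = (-3*z) dy, which multiplied by dx ∧ dz gives (3*z) dx ∧ dy ∧ dz
  d(-2*w*z - 3*x*y) includes (∂/∂x)(-2*w*z - 3*x*y) dx = (-3*y) dx, which multiplied by dy ∧ dz gives (-3*y) dx ∧ dy ∧ dz
  d(-2*w*z - 3*x*y) includes (∂/∂w)(-2*w*z - 3*x*y) dw = (-2*z) dw, which multiplied by dy ∧ dz gives (-2*z) dy ∧ dz ∧ dw
Collecting like 3-forms: d(omega) = (3*y) dx ∧ dy ∧ dw + (-3*y + 3*z) dx ∧ dy ∧ dz + (-2*z) dy ∧ dz ∧ dw.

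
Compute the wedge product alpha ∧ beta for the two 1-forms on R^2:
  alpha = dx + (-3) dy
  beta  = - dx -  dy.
alpha ∧ beta = (-4) dx ∧ dy

Distribute the wedge, using dx_i ∧ dx_j = -dx_j ∧ dx_i and dx_i ∧ dx_i = 0. For each pair (i, j) with i < j, the coefficient of dx_i ∧ dx_j in alpha ∧ beta is (alpha_i * beta_j - alpha_j * beta_i). Collecting: alpha ∧ beta = (-4) dx ∧ dy.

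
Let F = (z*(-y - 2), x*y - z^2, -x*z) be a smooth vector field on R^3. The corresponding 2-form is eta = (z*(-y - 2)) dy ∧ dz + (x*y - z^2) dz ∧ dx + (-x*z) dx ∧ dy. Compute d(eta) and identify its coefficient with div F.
d(eta) = (0) dx ∧ dy ∧ dz; div F = 0

For a 2-form in R^3 of the form above, applying d gives a 3-form with coefficient ∂P/∂x + ∂Q/∂y + ∂R/∂z:
  ∂P/∂x = 0
  ∂Q/∂y = x
  ∂R/∂z = -x
Sum = 0, which is exactly div F.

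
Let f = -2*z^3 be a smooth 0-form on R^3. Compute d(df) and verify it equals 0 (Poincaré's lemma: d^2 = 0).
d(df) = 0

Step 1: df = sum_i (∂f/∂x_i) dx_i = (0) dx + (0) dy + (-6*z^2) dz.
Step 2: Apply d again. Using the 1-form formula, the coefficient of dx ∧ dy in d(df) is ∂^2 f/∂x ∂y - ∂^2 f/∂y ∂x = (0) - (0) = 0 (equality of mixed partials for smooth f).
Similarly for dx ∧ dz and dy ∧ dz — all coefficients vanish. So d(df) = 0.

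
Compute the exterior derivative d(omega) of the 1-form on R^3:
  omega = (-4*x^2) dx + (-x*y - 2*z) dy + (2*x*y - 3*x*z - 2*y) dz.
d(omega) = (-y) dx ∧ dy + (2*y - 3*z) dx ∧ dz + (2*x) dy ∧ dz

For a 1-form omega = sum_i f_i dx_i, the exterior derivative is
  d(omega) = sum_{i < j} (∂f_j/∂x_i - ∂f_i/∂x_j) dx_i ∧ dx_j.
  coefficient of dx ∧ dy: ∂f_2/∂x - ∂f_1/∂y = ∂(-x*y - 2*z)/∂x - ∂(-4*x^2)/∂y = -y
  coefficient of dx ∧ dz: ∂f_3/∂x - ∂f_1/∂z = ∂(2*x*y - 3*x*z - 2*y)/∂x - ∂(-4*x^2)/∂z = 2*y - 3*z
  coefficient of dy ∧ dz: ∂f_3/∂y - ∂f_2/∂z = ∂(2*x*y - 3*x*z - 2*y)/∂y - ∂(-x*y - 2*z)/∂z = 2*x
Assembling: d(omega) = (-y) dx ∧ dy + (2*y - 3*z) dx ∧ dz + (2*x) dy ∧ dz.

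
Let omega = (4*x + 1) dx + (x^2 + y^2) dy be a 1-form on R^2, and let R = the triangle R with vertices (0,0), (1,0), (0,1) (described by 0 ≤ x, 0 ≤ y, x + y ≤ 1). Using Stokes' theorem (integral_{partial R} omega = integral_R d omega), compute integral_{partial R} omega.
integral_(partial R) omega = 1/3

Stokes: integral_partial_R omega = integral_R d omega with d omega = (∂Q/∂x - ∂P/∂y) dx ∧ dy.
  ∂Q/∂x = 2*x
  ∂P/∂y = 0
  integrand = ∂Q/∂x - ∂P/∂y = 2*x.
Integrating over R: integral_0^1 integral_0^{1-x} (2*x) dy dx = 1/3.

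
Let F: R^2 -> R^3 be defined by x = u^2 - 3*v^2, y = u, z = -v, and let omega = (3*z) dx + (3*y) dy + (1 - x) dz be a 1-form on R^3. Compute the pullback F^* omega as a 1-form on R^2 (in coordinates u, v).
F^* omega = (3*u*(1 - 2*v)) du + (u^2 + 15*v^2 - 1) dv

Using F^*(f dg) = (f ∘ F) d(g ∘ F), substitute each coordinate x_i by F_i(u, v) in f_i, and replace dx_i by d F_i = (∂F_i/∂u) du + (∂F_i/∂v) dv.
  For the x component: f_1(F) = -3*v; d F_1 = (2*u) du + (-6*v) dv
  For the y component: f_2(F) = 3*u; d F_2 = (1) du + (0) dv
  For the z component: f_3(F) = -u^2 + 3*v^2 + 1; d F_3 = (0) du + (-1) dv
Combining and collecting du, dv coefficients:
  coeff of du: 3*u*(1 - 2*v)
  coeff of dv: u^2 + 15*v^2 - 1
F^* omega = (3*u*(1 - 2*v)) du + (u^2 + 15*v^2 - 1) dv.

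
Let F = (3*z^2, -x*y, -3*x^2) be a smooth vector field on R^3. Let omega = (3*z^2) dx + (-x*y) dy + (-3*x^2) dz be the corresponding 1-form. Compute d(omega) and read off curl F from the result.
d(omega) = (0) dy ∧ dz + (6*x + 6*z) dz ∧ dx + (-y) dx ∧ dy; curl F = (0, 6*x + 6*z, -y)

d omega = sum_{i<j} (∂f_j/∂x_i - ∂f_i/∂x_j) dx_i ∧ dx_j. Under the identification (dy ∧ dz, dz ∧ dx, dx ∧ dy) ↔ (e_x, e_y, e_z), the coefficients are exactly the components of curl F. Compute:
  ∂R/∂y - ∂Q/∂z = (0) - (0) = 0
  ∂P/∂z - ∂R/∂x = (6*z) - (-6*x) = 6*x + 6*z
  ∂Q/∂x - ∂P/∂y = (-y) - (0) = -y.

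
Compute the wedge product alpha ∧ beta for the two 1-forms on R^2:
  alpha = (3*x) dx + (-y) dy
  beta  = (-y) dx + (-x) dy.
alpha ∧ beta = (-3*x^2 - y^2) dx ∧ dy

Distribute the wedge, using dx_i ∧ dx_j = -dx_j ∧ dx_i and dx_i ∧ dx_i = 0. For each pair (i, j) with i < j, the coefficient of dx_i ∧ dx_j in alpha ∧ beta is (alpha_i * beta_j - alpha_j * beta_i). Collecting: alpha ∧ beta = (-3*x^2 - y^2) dx ∧ dy.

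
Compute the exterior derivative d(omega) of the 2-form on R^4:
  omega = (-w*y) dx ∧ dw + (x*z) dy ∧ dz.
d(omega) = (w) dx ∧ dy ∧ dw + (z) dx ∧ dy ∧ dz

For a 2-form omega = sum_{i<j} g_{ij} dx_i ∧ dx_j, the exterior derivative is
  d(omega) = sum_{i<j} d(g_{ij}) ∧ dx_i ∧ dx_j = sum_{i<j, k} (∂g_{ij}/∂x_k) dx_k ∧ dx_i ∧ dx_j.
Expand each term, using dx_k ∧ dx_i ∧ dx_j = sgn(permutation) dx_{(a)} ∧ dx_{(b)} ∧ dx_{(c)} with (a < b < c) sorted:
  d(-w*y) includes (∂/∂y)(-w*y) dy = (-w) dy, which multiplied by dx ∧ dw gives (w) dx ∧ dy ∧ dw
  d(x*z) includes (∂/∂x)(x*z) dx = (z) dx, which multiplied by dy ∧ dz gives (z) dx ∧ dy ∧ dz
Collecting like 3-forms: d(omega) = (w) dx ∧ dy ∧ dw + (z) dx ∧ dy ∧ dz.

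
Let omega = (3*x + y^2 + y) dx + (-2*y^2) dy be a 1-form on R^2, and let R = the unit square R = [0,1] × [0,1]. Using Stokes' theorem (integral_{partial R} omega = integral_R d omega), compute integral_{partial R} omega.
integral_(partial R) omega = -2

Stokes: integral_partial_R omega = integral_R d omega with d omega = (∂Q/∂x - ∂P/∂y) dx ∧ dy.
  ∂Q/∂x = 0
  ∂P/∂y = 2*y + 1
  integrand = ∂Q/∂x - ∂P/∂y = -2*y - 1.
Integrating over R: integral_0^1 integral_0^1 (-2*y - 1) dx dy = -2.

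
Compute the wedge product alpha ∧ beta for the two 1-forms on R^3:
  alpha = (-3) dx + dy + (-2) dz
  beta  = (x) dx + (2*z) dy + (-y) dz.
alpha ∧ beta = (-x - 6*z) dx ∧ dy + (2*x + 3*y) dx ∧ dz + (-y + 4*z) dy ∧ dz

Distribute the wedge, using dx_i ∧ dx_j = -dx_j ∧ dx_i and dx_i ∧ dx_i = 0. For each pair (i, j) with i < j, the coefficient of dx_i ∧ dx_j in alpha ∧ beta is (alpha_i * beta_j - alpha_j * beta_i). Collecting: alpha ∧ beta = (-x - 6*z) dx ∧ dy + (2*x + 3*y) dx ∧ dz + (-y + 4*z) dy ∧ dz.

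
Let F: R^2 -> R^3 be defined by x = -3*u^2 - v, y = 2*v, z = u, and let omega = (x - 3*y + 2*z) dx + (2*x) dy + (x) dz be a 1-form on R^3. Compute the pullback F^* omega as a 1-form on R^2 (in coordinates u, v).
F^* omega = (18*u^3 - 15*u^2 + 42*u*v - v) du + (-9*u^2 - 2*u + 3*v) dv

Using F^*(f dg) = (f ∘ F) d(g ∘ F), substitute each coordinate x_i by F_i(u, v) in f_i, and replace dx_i by d F_i = (∂F_i/∂u) du + (∂F_i/∂v) dv.
  For the x component: f_1(F) = -3*u^2 + 2*u - 7*v; d F_1 = (-6*u) du + (-1) dv
  For the y component: f_2(F) = -6*u^2 - 2*v; d F_2 = (0) du + (2) dv
  For the z component: f_3(F) = -3*u^2 - v; d F_3 = (1) du + (0) dv
Combining and collecting du, dv coefficients:
  coeff of du: 18*u^3 - 15*u^2 + 42*u*v - v
  coeff of dv: -9*u^2 - 2*u + 3*v
F^* omega = (18*u^3 - 15*u^2 + 42*u*v - v) du + (-9*u^2 - 2*u + 3*v) dv.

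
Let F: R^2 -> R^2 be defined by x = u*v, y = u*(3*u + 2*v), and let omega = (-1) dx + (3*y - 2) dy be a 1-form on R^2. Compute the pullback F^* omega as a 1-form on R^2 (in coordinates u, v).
F^* omega = (54*u^3 + 54*u^2*v + 12*u*v^2 - 12*u - 5*v) du + (u*(18*u^2 + 12*u*v - 5)) dv

Using F^*(f dg) = (f ∘ F) d(g ∘ F), substitute each coordinate x_i by F_i(u, v) in f_i, and replace dx_i by d F_i = (∂F_i/∂u) du + (∂F_i/∂v) dv.
  For the x component: f_1(F) = -1; d F_1 = (v) du + (u) dv
  For the y component: f_2(F) = 9*u^2 + 6*u*v - 2; d F_2 = (6*u + 2*v) du + (2*u) dv
Combining and collecting du, dv coefficients:
  coeff of du: 54*u^3 + 54*u^2*v + 12*u*v^2 - 12*u - 5*v
  coeff of dv: u*(18*u^2 + 12*u*v - 5)
F^* omega = (54*u^3 + 54*u^2*v + 12*u*v^2 - 12*u - 5*v) du + (u*(18*u^2 + 12*u*v - 5)) dv.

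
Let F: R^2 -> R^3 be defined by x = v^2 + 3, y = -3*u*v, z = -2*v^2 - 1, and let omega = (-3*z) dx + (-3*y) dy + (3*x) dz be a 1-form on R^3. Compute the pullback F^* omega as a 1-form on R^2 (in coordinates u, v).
F^* omega = (-27*u*v^2) du + (3*v*(-9*u^2 - 10)) dv

Using F^*(f dg) = (f ∘ F) d(g ∘ F), substitute each coordinate x_i by F_i(u, v) in f_i, and replace dx_i by d F_i = (∂F_i/∂u) du + (∂F_i/∂v) dv.
  For the x component: f_1(F) = 6*v^2 + 3; d F_1 = (0) du + (2*v) dv
  For the y component: f_2(F) = 9*u*v; d F_2 = (-3*v) du + (-3*u) dv
  For the z component: f_3(F) = 3*v^2 + 9; d F_3 = (0) du + (-4*v) dv
Combining and collecting du, dv coefficients:
  coeff of du: -27*u*v^2
  coeff of dv: 3*v*(-9*u^2 - 10)
F^* omega = (-27*u*v^2) du + (3*v*(-9*u^2 - 10)) dv.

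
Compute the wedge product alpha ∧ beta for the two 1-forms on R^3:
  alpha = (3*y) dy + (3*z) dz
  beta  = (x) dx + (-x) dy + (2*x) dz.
alpha ∧ beta = (-3*x*y) dx ∧ dy + (3*x*(2*y + z)) dy ∧ dz + (-3*x*z) dx ∧ dz

Distribute the wedge, using dx_i ∧ dx_j = -dx_j ∧ dx_i and dx_i ∧ dx_i = 0. For each pair (i, j) with i < j, the coefficient of dx_i ∧ dx_j in alpha ∧ beta is (alpha_i * beta_j - alpha_j * beta_i). Collecting: alpha ∧ beta = (-3*x*y) dx ∧ dy + (3*x*(2*y + z)) dy ∧ dz + (-3*x*z) dx ∧ dz.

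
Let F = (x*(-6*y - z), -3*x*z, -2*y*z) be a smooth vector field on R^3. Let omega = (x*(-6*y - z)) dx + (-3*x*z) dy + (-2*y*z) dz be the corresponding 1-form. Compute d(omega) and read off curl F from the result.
d(omega) = (3*x - 2*z) dy ∧ dz + (-x) dz ∧ dx + (6*x - 3*z) dx ∧ dy; curl F = (3*x - 2*z, -x, 6*x - 3*z)

d omega = sum_{i<j} (∂f_j/∂x_i - ∂f_i/∂x_j) dx_i ∧ dx_j. Under the identification (dy ∧ dz, dz ∧ dx, dx ∧ dy) ↔ (e_x, e_y, e_z), the coefficients are exactly the components of curl F. Compute:
  ∂R/∂y - ∂Q/∂z = (-2*z) - (-3*x) = 3*x - 2*z
  ∂P/∂z - ∂R/∂x = (-x) - (0) = -x
  ∂Q/∂x - ∂P/∂y = (-3*z) - (-6*x) = 6*x - 3*z.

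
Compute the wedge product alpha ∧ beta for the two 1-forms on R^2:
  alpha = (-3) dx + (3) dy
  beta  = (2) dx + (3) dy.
alpha ∧ beta = (-15) dx ∧ dy

Distribute the wedge, using dx_i ∧ dx_j = -dx_j ∧ dx_i and dx_i ∧ dx_i = 0. For each pair (i, j) with i < j, the coefficient of dx_i ∧ dx_j in alpha ∧ beta is (alpha_i * beta_j - alpha_j * beta_i). Collecting: alpha ∧ beta = (-15) dx ∧ dy.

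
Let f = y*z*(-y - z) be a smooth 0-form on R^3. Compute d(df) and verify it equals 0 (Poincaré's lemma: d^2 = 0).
d(df) = 0

Step 1: df = sum_i (∂f/∂x_i) dx_i = (0) dx + (z*(-2*y - z)) dy + (y*(-y - 2*z)) dz.
Step 2: Apply d again. Using the 1-form formula, the coefficient of dx ∧ dy in d(df) is ∂^2 f/∂x ∂y - ∂^2 f/∂y ∂x = (0) - (0) = 0 (equality of mixed partials for smooth f).
Similarly for dx ∧ dz and dy ∧ dz — all coefficients vanish. So d(df) = 0.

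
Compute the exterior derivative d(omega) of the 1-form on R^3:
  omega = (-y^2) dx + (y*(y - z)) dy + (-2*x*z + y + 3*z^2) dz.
d(omega) = (2*y) dx ∧ dy + (-2*z) dx ∧ dz + (y + 1) dy ∧ dz

For a 1-form omega = sum_i f_i dx_i, the exterior derivative is
  d(omega) = sum_{i < j} (∂f_j/∂x_i - ∂f_i/∂x_j) dx_i ∧ dx_j.
  coefficient of dx ∧ dy: ∂f_2/∂x - ∂f_1/∂y = ∂(y*(y - z))/∂x - ∂(-y^2)/∂y = 2*y
  coefficient of dx ∧ dz: ∂f_3/∂x - ∂f_1/∂z = ∂(-2*x*z + y + 3*z^2)/∂x - ∂(-y^2)/∂z = -2*z
  coefficient of dy ∧ dz: ∂f_3/∂y - ∂f_2/∂z = ∂(-2*x*z + y + 3*z^2)/∂y - ∂(y*(y - z))/∂z = y + 1
Assembling: d(omega) = (2*y) dx ∧ dy + (-2*z) dx ∧ dz + (y + 1) dy ∧ dz.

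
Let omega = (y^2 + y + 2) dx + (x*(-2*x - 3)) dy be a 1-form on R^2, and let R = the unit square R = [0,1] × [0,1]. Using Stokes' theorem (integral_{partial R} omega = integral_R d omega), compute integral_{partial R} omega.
integral_(partial R) omega = -7

Stokes: integral_partial_R omega = integral_R d omega with d omega = (∂Q/∂x - ∂P/∂y) dx ∧ dy.
  ∂Q/∂x = -4*x - 3
  ∂P/∂y = 2*y + 1
  integrand = ∂Q/∂x - ∂P/∂y = -4*x - 2*y - 4.
Integrating over R: integral_0^1 integral_0^1 (-4*x - 2*y - 4) dx dy = -7.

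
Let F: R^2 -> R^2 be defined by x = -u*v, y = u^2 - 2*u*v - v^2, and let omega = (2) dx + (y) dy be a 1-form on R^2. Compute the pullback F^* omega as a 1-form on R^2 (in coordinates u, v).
F^* omega = (2*u^3 - 6*u^2*v + 2*u*v^2 + 2*v^3 - 2*v) du + (-2*u^3 + 2*u^2*v + 6*u*v^2 - 2*u + 2*v^3) dv

Using F^*(f dg) = (f ∘ F) d(g ∘ F), substitute each coordinate x_i by F_i(u, v) in f_i, and replace dx_i by d F_i = (∂F_i/∂u) du + (∂F_i/∂v) dv.
  For the x component: f_1(F) = 2; d F_1 = (-v) du + (-u) dv
  For the y component: f_2(F) = u^2 - 2*u*v - v^2; d F_2 = (2*u - 2*v) du + (-2*u - 2*v) dv
Combining and collecting du, dv coefficients:
  coeff of du: 2*u^3 - 6*u^2*v + 2*u*v^2 + 2*v^3 - 2*v
  coeff of dv: -2*u^3 + 2*u^2*v + 6*u*v^2 - 2*u + 2*v^3
F^* omega = (2*u^3 - 6*u^2*v + 2*u*v^2 + 2*v^3 - 2*v) du + (-2*u^3 + 2*u^2*v + 6*u*v^2 - 2*u + 2*v^3) dv.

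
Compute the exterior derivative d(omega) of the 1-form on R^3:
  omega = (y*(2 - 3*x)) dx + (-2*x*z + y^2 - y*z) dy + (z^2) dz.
d(omega) = (3*x - 2*z - 2) dx ∧ dy + (2*x + y) dy ∧ dz

For a 1-form omega = sum_i f_i dx_i, the exterior derivative is
  d(omega) = sum_{i < j} (∂f_j/∂x_i - ∂f_i/∂x_j) dx_i ∧ dx_j.
  coefficient of dx ∧ dy: ∂f_2/∂x - ∂f_1/∂y = ∂(-2*x*z + y^2 - y*z)/∂x - ∂(y*(2 - 3*x))/∂y = 3*x - 2*z - 2
  coefficient of dy ∧ dz: ∂f_3/∂y - ∂f_2/∂z = ∂(z^2)/∂y - ∂(-2*x*z + y^2 - y*z)/∂z = 2*x + y
Assembling: d(omega) = (3*x - 2*z - 2) dx ∧ dy + (2*x + y) dy ∧ dz.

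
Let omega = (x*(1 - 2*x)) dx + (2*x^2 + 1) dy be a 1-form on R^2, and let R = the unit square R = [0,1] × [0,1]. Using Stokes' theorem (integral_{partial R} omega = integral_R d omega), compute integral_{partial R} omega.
integral_(partial R) omega = 2

Stokes: integral_partial_R omega = integral_R d omega with d omega = (∂Q/∂x - ∂P/∂y) dx ∧ dy.
  ∂Q/∂x = 4*x
  ∂P/∂y = 0
  integrand = ∂Q/∂x - ∂P/∂y = 4*x.
Integrating over R: integral_0^1 integral_0^1 (4*x) dx dy = 2.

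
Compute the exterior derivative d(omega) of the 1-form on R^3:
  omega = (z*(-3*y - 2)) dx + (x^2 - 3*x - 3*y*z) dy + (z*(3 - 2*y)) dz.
d(omega) = (2*x + 3*z - 3) dx ∧ dy + (3*y + 2) dx ∧ dz + (3*y - 2*z) dy ∧ dz

For a 1-form omega = sum_i f_i dx_i, the exterior derivative is
  d(omega) = sum_{i < j} (∂f_j/∂x_i - ∂f_i/∂x_j) dx_i ∧ dx_j.
  coefficient of dx ∧ dy: ∂f_2/∂x - ∂f_1/∂y = ∂(x^2 - 3*x - 3*y*z)/∂x - ∂(z*(-3*y - 2))/∂y = 2*x + 3*z - 3
  coefficient of dx ∧ dz: ∂f_3/∂x - ∂f_1/∂z = ∂(z*(3 - 2*y))/∂x - ∂(z*(-3*y - 2))/∂z = 3*y + 2
  coefficient of dy ∧ dz: ∂f_3/∂y - ∂f_2/∂z = ∂(z*(3 - 2*y))/∂y - ∂(x^2 - 3*x - 3*y*z)/∂z = 3*y - 2*z
Assembling: d(omega) = (2*x + 3*z - 3) dx ∧ dy + (3*y + 2) dx ∧ dz + (3*y - 2*z) dy ∧ dz.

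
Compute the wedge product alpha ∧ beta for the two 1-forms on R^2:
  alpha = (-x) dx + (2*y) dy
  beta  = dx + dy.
alpha ∧ beta = (-x - 2*y) dx ∧ dy

Distribute the wedge, using dx_i ∧ dx_j = -dx_j ∧ dx_i and dx_i ∧ dx_i = 0. For each pair (i, j) with i < j, the coefficient of dx_i ∧ dx_j in alpha ∧ beta is (alpha_i * beta_j - alpha_j * beta_i). Collecting: alpha ∧ beta = (-x - 2*y) dx ∧ dy.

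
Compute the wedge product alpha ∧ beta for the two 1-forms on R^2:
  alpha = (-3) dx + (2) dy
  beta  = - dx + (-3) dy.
alpha ∧ beta = (11) dx ∧ dy

Distribute the wedge, using dx_i ∧ dx_j = -dx_j ∧ dx_i and dx_i ∧ dx_i = 0. For each pair (i, j) with i < j, the coefficient of dx_i ∧ dx_j in alpha ∧ beta is (alpha_i * beta_j - alpha_j * beta_i). Collecting: alpha ∧ beta = (11) dx ∧ dy.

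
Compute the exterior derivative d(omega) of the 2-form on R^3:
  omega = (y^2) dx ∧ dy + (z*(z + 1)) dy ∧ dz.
d(omega) = 0

For a 2-form omega = sum_{i<j} g_{ij} dx_i ∧ dx_j, the exterior derivative is
  d(omega) = sum_{i<j} d(g_{ij}) ∧ dx_i ∧ dx_j = sum_{i<j, k} (∂g_{ij}/∂x_k) dx_k ∧ dx_i ∧ dx_j.
Expand each term, using dx_k ∧ dx_i ∧ dx_j = sgn(permutation) dx_{(a)} ∧ dx_{(b)} ∧ dx_{(c)} with (a < b < c) sorted:

Collecting like 3-forms: d(omega) = 0.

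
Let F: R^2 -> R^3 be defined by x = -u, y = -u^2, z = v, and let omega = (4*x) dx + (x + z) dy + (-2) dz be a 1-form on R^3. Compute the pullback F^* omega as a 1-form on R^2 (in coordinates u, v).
F^* omega = (2*u*(u - v + 2)) du + (-2) dv

Using F^*(f dg) = (f ∘ F) d(g ∘ F), substitute each coordinate x_i by F_i(u, v) in f_i, and replace dx_i by d F_i = (∂F_i/∂u) du + (∂F_i/∂v) dv.
  For the x component: f_1(F) = -4*u; d F_1 = (-1) du + (0) dv
  For the y component: f_2(F) = -u + v; d F_2 = (-2*u) du + (0) dv
  For the z component: f_3(F) = -2; d F_3 = (0) du + (1) dv
Combining and collecting du, dv coefficients:
  coeff of du: 2*u*(u - v + 2)
  coeff of dv: -2
F^* omega = (2*u*(u - v + 2)) du + (-2) dv.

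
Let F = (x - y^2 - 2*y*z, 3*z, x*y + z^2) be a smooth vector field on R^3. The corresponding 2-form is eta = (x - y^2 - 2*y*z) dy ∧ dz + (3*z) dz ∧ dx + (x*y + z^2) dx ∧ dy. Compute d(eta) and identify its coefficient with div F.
d(eta) = (2*z + 1) dx ∧ dy ∧ dz; div F = 2*z + 1

For a 2-form in R^3 of the form above, applying d gives a 3-form with coefficient ∂P/∂x + ∂Q/∂y + ∂R/∂z:
  ∂P/∂x = 1
  ∂Q/∂y = 0
  ∂R/∂z = 2*z
Sum = 2*z + 1, which is exactly div F.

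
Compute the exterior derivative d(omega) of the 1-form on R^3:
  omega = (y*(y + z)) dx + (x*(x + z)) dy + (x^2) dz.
d(omega) = (2*x - 2*y) dx ∧ dy + (2*x - y) dx ∧ dz + (-x) dy ∧ dz

For a 1-form omega = sum_i f_i dx_i, the exterior derivative is
  d(omega) = sum_{i < j} (∂f_j/∂x_i - ∂f_i/∂x_j) dx_i ∧ dx_j.
  coefficient of dx ∧ dy: ∂f_2/∂x - ∂f_1/∂y = ∂(x*(x + z))/∂x - ∂(y*(y + z))/∂y = 2*x - 2*y
  coefficient of dx ∧ dz: ∂f_3/∂x - ∂f_1/∂z = ∂(x^2)/∂x - ∂(y*(y + z))/∂z = 2*x - y
  coefficient of dy ∧ dz: ∂f_3/∂y - ∂f_2/∂z = ∂(x^2)/∂y - ∂(x*(x + z))/∂z = -x
Assembling: d(omega) = (2*x - 2*y) dx ∧ dy + (2*x - y) dx ∧ dz + (-x) dy ∧ dz.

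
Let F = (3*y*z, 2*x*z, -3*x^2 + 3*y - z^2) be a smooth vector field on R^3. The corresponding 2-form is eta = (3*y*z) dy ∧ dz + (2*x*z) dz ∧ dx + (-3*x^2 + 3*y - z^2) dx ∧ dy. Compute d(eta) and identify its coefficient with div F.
d(eta) = (-2*z) dx ∧ dy ∧ dz; div F = -2*z

For a 2-form in R^3 of the form above, applying d gives a 3-form with coefficient ∂P/∂x + ∂Q/∂y + ∂R/∂z:
  ∂P/∂x = 0
  ∂Q/∂y = 0
  ∂R/∂z = -2*z
Sum = -2*z, which is exactly div F.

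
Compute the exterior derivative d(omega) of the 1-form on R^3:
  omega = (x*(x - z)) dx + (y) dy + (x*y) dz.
d(omega) = (x + y) dx ∧ dz + (x) dy ∧ dz

For a 1-form omega = sum_i f_i dx_i, the exterior derivative is
  d(omega) = sum_{i < j} (∂f_j/∂x_i - ∂f_i/∂x_j) dx_i ∧ dx_j.
  coefficient of dx ∧ dz: ∂f_3/∂x - ∂f_1/∂z = ∂(x*y)/∂x - ∂(x*(x - z))/∂z = x + y
  coefficient of dy ∧ dz: ∂f_3/∂y - ∂f_2/∂z = ∂(x*y)/∂y - ∂(y)/∂z = x
Assembling: d(omega) = (x + y) dx ∧ dz + (x) dy ∧ dz.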